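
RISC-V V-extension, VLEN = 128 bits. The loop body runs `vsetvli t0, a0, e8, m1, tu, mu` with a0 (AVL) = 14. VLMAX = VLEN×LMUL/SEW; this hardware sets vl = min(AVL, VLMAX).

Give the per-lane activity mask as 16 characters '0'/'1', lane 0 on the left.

VLMAX = (128 × 1) / 8 = 16 lanes
vl = min(AVL, VLMAX) = min(14, 16) = 14
bits (lane 0 leftmost): 1111111111111100

predicate = 1111111111111100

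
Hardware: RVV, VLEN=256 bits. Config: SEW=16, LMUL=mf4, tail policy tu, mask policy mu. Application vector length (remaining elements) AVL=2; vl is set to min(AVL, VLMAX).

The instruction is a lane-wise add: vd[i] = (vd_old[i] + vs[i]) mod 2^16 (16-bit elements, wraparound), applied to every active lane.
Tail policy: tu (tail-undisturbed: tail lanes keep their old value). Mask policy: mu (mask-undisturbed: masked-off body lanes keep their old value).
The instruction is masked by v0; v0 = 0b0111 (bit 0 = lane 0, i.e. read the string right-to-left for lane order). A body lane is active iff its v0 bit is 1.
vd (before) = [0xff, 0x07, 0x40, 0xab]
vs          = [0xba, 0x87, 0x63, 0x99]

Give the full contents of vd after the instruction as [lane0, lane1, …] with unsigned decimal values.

VLMAX = (256 × 1/4) / 16 = 4 lanes
vl ← min(2, 4) = 2
[0] add(0xff,0xba) = 0x1b9
[1] add(0x07,0x87) = 0x8e
[2] tail/keep = 0x40
[3] tail/keep = 0xab

vd = [441, 142, 64, 171]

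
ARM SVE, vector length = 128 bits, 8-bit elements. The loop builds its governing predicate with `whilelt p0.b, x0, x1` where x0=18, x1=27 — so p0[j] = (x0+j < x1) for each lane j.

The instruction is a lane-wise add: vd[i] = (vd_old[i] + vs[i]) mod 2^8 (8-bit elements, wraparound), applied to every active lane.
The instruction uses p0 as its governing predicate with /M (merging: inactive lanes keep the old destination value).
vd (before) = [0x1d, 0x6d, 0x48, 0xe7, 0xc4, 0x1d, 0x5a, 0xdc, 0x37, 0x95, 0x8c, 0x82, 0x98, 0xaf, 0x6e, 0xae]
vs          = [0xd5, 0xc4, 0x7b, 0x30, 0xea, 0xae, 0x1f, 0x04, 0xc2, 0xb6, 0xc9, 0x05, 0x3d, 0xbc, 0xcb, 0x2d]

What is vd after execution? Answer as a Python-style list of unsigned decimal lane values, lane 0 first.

register lanes = 128/8 = 16
p0[j] = (18+j < 27); true for j=0..8 → 9 lanes set
[0] add(0x1d,0xd5) = 0xf2
[1] add(0x6d,0xc4) = 0x31
[2] add(0x48,0x7b) = 0xc3
[3] add(0xe7,0x30) = 0x17
[4] add(0xc4,0xea) = 0xae
[5] add(0x1d,0xae) = 0xcb
[6] add(0x5a,0x1f) = 0x79
[7] add(0xdc,0x04) = 0xe0
[8] add(0x37,0xc2) = 0xf9
[9] tail/keep = 0x95
[10] tail/keep = 0x8c
[11] tail/keep = 0x82
[12] tail/keep = 0x98
[13] tail/keep = 0xaf
[14] tail/keep = 0x6e
[15] tail/keep = 0xae

vd = [242, 49, 195, 23, 174, 203, 121, 224, 249, 149, 140, 130, 152, 175, 110, 174]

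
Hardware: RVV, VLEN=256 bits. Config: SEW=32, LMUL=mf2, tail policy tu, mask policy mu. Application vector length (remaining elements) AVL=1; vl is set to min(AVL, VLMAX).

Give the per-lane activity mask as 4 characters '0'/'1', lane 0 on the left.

VLMAX = (256 × 1/2) / 32 = 4 lanes
AVL=1 ≤ VLMAX=4, so vl = 1
bits (lane 0 leftmost): 1000

predicate = 1000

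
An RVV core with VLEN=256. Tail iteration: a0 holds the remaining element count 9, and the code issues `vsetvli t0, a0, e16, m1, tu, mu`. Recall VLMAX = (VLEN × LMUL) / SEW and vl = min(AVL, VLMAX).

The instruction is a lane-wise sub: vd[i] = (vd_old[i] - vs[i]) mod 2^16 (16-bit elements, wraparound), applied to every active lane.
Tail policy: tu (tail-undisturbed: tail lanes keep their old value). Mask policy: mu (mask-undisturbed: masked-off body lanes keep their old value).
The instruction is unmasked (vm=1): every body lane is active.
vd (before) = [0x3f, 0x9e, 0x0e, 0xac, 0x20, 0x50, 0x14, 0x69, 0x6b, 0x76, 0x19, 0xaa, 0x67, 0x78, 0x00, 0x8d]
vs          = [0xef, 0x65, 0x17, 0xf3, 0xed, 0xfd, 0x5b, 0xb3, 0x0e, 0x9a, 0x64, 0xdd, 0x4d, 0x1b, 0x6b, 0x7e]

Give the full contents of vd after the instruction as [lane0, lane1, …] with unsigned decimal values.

vd = [65360, 57, 65527, 65465, 65331, 65363, 65465, 65462, 93, 118, 25, 170, 103, 120, 0, 141]

VLMAX = (256 × 1) / 16 = 16 lanes
AVL=9 ≤ VLMAX=16, so vl = 9
[0] sub(0x3f,0xef) = 0xff50
[1] sub(0x9e,0x65) = 0x39
[2] sub(0x0e,0x17) = 0xfff7
[3] sub(0xac,0xf3) = 0xffb9
[4] sub(0x20,0xed) = 0xff33
[5] sub(0x50,0xfd) = 0xff53
[6] sub(0x14,0x5b) = 0xffb9
[7] sub(0x69,0xb3) = 0xffb6
[8] sub(0x6b,0x0e) = 0x5d
[9] tail/keep = 0x76
[10] tail/keep = 0x19
[11] tail/keep = 0xaa
[12] tail/keep = 0x67
[13] tail/keep = 0x78
[14] tail/keep = 0x00
[15] tail/keep = 0x8d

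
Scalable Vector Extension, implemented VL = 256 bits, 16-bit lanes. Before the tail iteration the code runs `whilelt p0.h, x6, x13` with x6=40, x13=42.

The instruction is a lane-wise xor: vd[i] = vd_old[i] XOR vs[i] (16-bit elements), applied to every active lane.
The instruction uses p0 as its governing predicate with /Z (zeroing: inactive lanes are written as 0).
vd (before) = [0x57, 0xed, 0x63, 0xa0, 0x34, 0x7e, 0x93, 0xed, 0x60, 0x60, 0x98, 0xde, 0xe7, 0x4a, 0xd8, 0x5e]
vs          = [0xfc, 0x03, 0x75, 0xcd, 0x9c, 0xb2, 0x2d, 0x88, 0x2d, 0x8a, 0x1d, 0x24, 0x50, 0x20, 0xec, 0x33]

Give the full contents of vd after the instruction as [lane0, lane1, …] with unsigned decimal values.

lane count: 256 div 16 = 16
active while 40+j < 42, i.e. j ∈ [0,2) capped at 16 ⇒ 2
vd[0] xor(0x57,0xfc) -> 0xab
vd[1] xor(0xed,0x03) -> 0xee
vd[2] tail/zero -> 0x00
vd[3] tail/zero -> 0x00
vd[4] tail/zero -> 0x00
vd[5] tail/zero -> 0x00
vd[6] tail/zero -> 0x00
vd[7] tail/zero -> 0x00
vd[8] tail/zero -> 0x00
vd[9] tail/zero -> 0x00
vd[10] tail/zero -> 0x00
vd[11] tail/zero -> 0x00
vd[12] tail/zero -> 0x00
vd[13] tail/zero -> 0x00
vd[14] tail/zero -> 0x00
vd[15] tail/zero -> 0x00

vd = [171, 238, 0, 0, 0, 0, 0, 0, 0, 0, 0, 0, 0, 0, 0, 0]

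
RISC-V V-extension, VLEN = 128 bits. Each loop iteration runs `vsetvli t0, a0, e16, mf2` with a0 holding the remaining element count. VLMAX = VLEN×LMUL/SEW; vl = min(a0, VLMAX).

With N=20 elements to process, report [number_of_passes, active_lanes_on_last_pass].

lanes per group: 128·1/2/16 = 4
N=20: ⌈20/4⌉ = 5 iters; last vl = 20 − 4×4 = 4

[iterations, last_vl] = [5, 4]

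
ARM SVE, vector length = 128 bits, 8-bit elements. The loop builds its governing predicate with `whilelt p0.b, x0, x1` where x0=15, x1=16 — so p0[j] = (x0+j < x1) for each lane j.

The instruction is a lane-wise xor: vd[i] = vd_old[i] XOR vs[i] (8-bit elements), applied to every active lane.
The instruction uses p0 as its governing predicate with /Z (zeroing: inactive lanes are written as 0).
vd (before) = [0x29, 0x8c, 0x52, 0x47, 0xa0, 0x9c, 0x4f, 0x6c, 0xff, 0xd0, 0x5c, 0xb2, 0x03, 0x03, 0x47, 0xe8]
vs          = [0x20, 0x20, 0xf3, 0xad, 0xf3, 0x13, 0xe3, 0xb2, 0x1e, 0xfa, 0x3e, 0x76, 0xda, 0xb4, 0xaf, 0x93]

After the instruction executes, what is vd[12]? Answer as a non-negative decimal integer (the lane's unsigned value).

vd[12] = 0

register lanes = 128/8 = 16
active while 15+j < 16, i.e. j ∈ [0,1) capped at 16 ⇒ 1
[0] xor(0x29,0x20) = 0x09
[1] tail/zero = 0x00
[2] tail/zero = 0x00
[3] tail/zero = 0x00
[4] tail/zero = 0x00
[5] tail/zero = 0x00
[6] tail/zero = 0x00
[7] tail/zero = 0x00
[8] tail/zero = 0x00
[9] tail/zero = 0x00
[10] tail/zero = 0x00
[11] tail/zero = 0x00
[12] tail/zero = 0x00
[13] tail/zero = 0x00
[14] tail/zero = 0x00
[15] tail/zero = 0x00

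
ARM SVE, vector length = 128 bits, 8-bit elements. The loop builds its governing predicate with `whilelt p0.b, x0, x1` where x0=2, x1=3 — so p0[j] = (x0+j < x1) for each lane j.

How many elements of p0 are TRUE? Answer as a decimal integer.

vl = 1

register lanes = 128/8 = 16
active while 2+j < 3, i.e. j ∈ [0,1) capped at 16 ⇒ 1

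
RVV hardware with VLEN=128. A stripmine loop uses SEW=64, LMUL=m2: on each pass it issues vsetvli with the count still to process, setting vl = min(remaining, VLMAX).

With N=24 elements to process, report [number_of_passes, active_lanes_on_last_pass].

[iterations, last_vl] = [6, 4]

VLMAX = VLEN×LMUL/SEW = 128×2/64 = 4
N=24: ⌈24/4⌉ = 6 iters; last vl = 24 − 5×4 = 4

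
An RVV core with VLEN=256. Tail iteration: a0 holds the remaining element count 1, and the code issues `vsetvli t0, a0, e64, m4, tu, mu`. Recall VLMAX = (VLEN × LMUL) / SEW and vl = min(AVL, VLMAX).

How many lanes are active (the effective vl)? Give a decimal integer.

vl = 1

VLMAX = (256 × 4) / 64 = 16 lanes
vl = min(AVL, VLMAX) = min(1, 16) = 1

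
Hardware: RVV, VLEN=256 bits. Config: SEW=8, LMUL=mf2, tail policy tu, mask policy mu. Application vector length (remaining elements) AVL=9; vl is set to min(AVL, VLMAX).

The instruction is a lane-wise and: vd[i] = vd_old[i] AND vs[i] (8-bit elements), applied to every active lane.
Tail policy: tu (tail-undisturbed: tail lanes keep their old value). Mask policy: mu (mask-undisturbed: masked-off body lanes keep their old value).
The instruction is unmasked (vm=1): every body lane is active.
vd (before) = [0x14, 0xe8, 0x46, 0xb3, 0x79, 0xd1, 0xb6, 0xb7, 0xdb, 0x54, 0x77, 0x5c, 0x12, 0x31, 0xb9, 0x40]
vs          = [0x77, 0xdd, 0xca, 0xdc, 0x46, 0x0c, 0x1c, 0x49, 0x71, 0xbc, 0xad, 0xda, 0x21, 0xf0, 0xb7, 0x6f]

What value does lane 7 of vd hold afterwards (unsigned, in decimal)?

VLMAX = (256 × 1/2) / 8 = 16 lanes
vl = min(AVL, VLMAX) = min(9, 16) = 9
  i=0: and(0x14,0x77) → 20
  i=1: and(0xe8,0xdd) → 200
  i=2: and(0x46,0xca) → 66
  i=3: and(0xb3,0xdc) → 144
  i=4: and(0x79,0x46) → 64
  i=5: and(0xd1,0x0c) → 0
  i=6: and(0xb6,0x1c) → 20
  i=7: and(0xb7,0x49) → 1
  i=8: and(0xdb,0x71) → 81
  i=9: tail/keep → 84
  i=10: tail/keep → 119
  i=11: tail/keep → 92
  i=12: tail/keep → 18
  i=13: tail/keep → 49
  i=14: tail/keep → 185
  i=15: tail/keep → 64

vd[7] = 1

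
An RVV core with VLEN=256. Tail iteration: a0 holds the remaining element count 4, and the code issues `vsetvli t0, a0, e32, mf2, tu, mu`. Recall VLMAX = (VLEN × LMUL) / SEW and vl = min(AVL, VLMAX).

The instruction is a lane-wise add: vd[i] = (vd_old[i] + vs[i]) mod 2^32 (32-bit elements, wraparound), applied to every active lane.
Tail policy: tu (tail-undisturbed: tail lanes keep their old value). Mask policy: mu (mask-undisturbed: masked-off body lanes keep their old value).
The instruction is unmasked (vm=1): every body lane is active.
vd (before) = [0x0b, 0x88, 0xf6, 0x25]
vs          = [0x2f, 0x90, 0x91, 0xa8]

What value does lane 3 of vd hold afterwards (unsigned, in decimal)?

VLMAX = VLEN×LMUL/SEW = 256×1/2/32 = 4
AVL=4 ≤ VLMAX=4, so vl = 4
lane  0: add(0x0b,0x2f) ⇒ 0x3a
lane  1: add(0x88,0x90) ⇒ 0x118
lane  2: add(0xf6,0x91) ⇒ 0x187
lane  3: add(0x25,0xa8) ⇒ 0xcd

vd[3] = 205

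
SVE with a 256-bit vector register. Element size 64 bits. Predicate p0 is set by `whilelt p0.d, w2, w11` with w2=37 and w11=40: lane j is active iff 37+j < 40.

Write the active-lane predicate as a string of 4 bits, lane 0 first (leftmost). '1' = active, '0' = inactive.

predicate = 1110

lane count: 256 div 64 = 4
active while 37+j < 40, i.e. j ∈ [0,3) capped at 4 ⇒ 3
bits (lane 0 leftmost): 1110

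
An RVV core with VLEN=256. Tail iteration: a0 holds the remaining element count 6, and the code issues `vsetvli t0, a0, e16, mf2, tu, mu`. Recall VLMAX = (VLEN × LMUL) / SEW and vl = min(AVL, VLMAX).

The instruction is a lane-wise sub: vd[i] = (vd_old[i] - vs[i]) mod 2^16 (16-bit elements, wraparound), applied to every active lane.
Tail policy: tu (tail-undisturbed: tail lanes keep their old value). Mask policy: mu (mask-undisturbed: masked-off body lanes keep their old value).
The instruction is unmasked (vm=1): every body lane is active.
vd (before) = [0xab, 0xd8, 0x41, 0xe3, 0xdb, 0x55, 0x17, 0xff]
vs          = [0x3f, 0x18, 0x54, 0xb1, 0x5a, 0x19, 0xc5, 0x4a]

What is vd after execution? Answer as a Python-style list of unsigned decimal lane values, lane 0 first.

vd = [108, 192, 65517, 50, 129, 60, 23, 255]

VLMAX = (256 × 1/2) / 16 = 8 lanes
vl = min(AVL, VLMAX) = min(6, 8) = 6
[0] sub(0xab,0x3f) = 0x6c
[1] sub(0xd8,0x18) = 0xc0
[2] sub(0x41,0x54) = 0xffed
[3] sub(0xe3,0xb1) = 0x32
[4] sub(0xdb,0x5a) = 0x81
[5] sub(0x55,0x19) = 0x3c
[6] tail/keep = 0x17
[7] tail/keep = 0xff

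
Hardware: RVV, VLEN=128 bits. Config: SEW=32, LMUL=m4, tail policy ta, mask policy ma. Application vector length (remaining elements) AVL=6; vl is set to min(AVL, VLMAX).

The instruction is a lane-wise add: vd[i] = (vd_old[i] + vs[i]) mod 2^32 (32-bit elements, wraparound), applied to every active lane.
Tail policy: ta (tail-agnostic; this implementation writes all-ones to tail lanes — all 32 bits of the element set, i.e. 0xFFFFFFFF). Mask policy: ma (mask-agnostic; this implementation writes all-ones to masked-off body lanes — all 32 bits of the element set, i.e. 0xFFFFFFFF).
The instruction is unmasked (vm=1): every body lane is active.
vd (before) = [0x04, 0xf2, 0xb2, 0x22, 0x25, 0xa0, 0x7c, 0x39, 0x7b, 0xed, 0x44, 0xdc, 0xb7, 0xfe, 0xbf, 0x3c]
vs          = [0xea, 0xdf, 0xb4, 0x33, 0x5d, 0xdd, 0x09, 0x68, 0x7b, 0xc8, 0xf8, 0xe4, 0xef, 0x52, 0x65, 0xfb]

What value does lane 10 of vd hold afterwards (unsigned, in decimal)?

lanes per group: 128·4/32 = 16
vl = min(AVL, VLMAX) = min(6, 16) = 6
lane  0: add(0x04,0xea) ⇒ 0xee
lane  1: add(0xf2,0xdf) ⇒ 0x1d1
lane  2: add(0xb2,0xb4) ⇒ 0x166
lane  3: add(0x22,0x33) ⇒ 0x55
lane  4: add(0x25,0x5d) ⇒ 0x82
lane  5: add(0xa0,0xdd) ⇒ 0x17d
lane  6: tail/ones ⇒ 0xffffffff
lane  7: tail/ones ⇒ 0xffffffff
lane  8: tail/ones ⇒ 0xffffffff
lane  9: tail/ones ⇒ 0xffffffff
lane 10: tail/ones ⇒ 0xffffffff
lane 11: tail/ones ⇒ 0xffffffff
lane 12: tail/ones ⇒ 0xffffffff
lane 13: tail/ones ⇒ 0xffffffff
lane 14: tail/ones ⇒ 0xffffffff
lane 15: tail/ones ⇒ 0xffffffff

vd[10] = 4294967295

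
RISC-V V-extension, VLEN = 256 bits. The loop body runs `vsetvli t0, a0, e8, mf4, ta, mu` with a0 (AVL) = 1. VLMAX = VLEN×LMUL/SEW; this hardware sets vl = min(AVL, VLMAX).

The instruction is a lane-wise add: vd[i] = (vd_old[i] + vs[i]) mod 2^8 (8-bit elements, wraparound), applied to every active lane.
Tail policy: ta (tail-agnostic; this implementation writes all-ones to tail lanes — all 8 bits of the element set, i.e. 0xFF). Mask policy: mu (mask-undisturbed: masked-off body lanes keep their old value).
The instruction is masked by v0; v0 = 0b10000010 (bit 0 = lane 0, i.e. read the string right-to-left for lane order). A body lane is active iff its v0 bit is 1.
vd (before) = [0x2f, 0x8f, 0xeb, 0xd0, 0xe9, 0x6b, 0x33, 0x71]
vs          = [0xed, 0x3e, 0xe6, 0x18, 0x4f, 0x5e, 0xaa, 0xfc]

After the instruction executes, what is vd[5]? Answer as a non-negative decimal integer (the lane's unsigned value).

VLMAX = (256 × 1/4) / 8 = 8 lanes
AVL=1 ≤ VLMAX=8, so vl = 1
vd[0] mask-off/keep -> 0x2f
vd[1] tail/ones -> 0xff
vd[2] tail/ones -> 0xff
vd[3] tail/ones -> 0xff
vd[4] tail/ones -> 0xff
vd[5] tail/ones -> 0xff
vd[6] tail/ones -> 0xff
vd[7] tail/ones -> 0xff

vd[5] = 255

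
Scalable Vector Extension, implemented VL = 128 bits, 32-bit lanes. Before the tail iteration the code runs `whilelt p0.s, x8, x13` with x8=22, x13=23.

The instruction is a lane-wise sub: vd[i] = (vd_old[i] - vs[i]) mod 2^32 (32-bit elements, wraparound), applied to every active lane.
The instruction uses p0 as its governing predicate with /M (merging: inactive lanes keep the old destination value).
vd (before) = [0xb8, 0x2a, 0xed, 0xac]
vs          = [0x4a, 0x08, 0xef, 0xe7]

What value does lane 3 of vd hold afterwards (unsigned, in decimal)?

vd[3] = 172

lane count: 128 div 32 = 4
whilelt: lane j active iff 22+j < 23 → j < 1 → 1 active
  i=0: sub(0xb8,0x4a) → 110
  i=1: tail/keep → 42
  i=2: tail/keep → 237
  i=3: tail/keep → 172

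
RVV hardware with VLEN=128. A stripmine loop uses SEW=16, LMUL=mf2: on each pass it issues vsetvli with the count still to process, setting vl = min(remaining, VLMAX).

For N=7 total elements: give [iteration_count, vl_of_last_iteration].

[iterations, last_vl] = [2, 3]

VLMAX = VLEN×LMUL/SEW = 128×1/2/16 = 4
7 elements at 4/iter → 2 passes, remainder 3 on the last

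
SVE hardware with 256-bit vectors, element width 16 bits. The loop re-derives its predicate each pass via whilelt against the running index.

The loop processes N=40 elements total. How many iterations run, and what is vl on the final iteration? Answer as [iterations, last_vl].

lane count: 256 div 16 = 16
N=40: ⌈40/16⌉ = 3 iters; last vl = 40 − 2×16 = 8

[iterations, last_vl] = [3, 8]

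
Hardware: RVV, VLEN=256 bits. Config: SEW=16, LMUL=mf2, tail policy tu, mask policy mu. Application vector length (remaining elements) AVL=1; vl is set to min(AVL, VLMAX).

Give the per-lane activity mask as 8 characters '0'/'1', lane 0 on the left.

lanes per group: 256·1/2/16 = 8
vl = min(AVL, VLMAX) = min(1, 8) = 1
bits (lane 0 leftmost): 10000000

predicate = 10000000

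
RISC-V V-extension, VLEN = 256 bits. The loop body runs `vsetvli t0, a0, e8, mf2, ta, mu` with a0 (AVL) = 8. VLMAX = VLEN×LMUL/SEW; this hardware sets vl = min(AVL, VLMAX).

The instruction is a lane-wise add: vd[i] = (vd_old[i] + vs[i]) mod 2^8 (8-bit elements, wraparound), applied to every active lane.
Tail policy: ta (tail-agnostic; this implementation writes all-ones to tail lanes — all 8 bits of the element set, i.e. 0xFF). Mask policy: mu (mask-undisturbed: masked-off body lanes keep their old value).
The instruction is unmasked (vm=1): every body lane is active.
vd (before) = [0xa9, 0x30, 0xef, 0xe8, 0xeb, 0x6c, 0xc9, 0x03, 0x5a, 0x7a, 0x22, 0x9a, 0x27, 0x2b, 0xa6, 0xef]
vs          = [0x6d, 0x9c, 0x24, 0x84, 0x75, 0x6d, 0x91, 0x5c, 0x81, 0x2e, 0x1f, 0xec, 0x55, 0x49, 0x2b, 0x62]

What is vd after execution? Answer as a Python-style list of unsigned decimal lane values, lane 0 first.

VLMAX = VLEN×LMUL/SEW = 256×1/2/8 = 16
vl = min(AVL, VLMAX) = min(8, 16) = 8
  i=0: add(0xa9,0x6d) → 22
  i=1: add(0x30,0x9c) → 204
  i=2: add(0xef,0x24) → 19
  i=3: add(0xe8,0x84) → 108
  i=4: add(0xeb,0x75) → 96
  i=5: add(0x6c,0x6d) → 217
  i=6: add(0xc9,0x91) → 90
  i=7: add(0x03,0x5c) → 95
  i=8: tail/ones → 255
  i=9: tail/ones → 255
  i=10: tail/ones → 255
  i=11: tail/ones → 255
  i=12: tail/ones → 255
  i=13: tail/ones → 255
  i=14: tail/ones → 255
  i=15: tail/ones → 255

vd = [22, 204, 19, 108, 96, 217, 90, 95, 255, 255, 255, 255, 255, 255, 255, 255]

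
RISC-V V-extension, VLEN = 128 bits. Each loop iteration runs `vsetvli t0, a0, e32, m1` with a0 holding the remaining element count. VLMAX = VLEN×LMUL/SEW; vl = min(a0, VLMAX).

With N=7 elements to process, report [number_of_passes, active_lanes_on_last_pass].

VLMAX = VLEN×LMUL/SEW = 128×1/32 = 4
N=7: ⌈7/4⌉ = 2 iters; last vl = 7 − 1×4 = 3

[iterations, last_vl] = [2, 3]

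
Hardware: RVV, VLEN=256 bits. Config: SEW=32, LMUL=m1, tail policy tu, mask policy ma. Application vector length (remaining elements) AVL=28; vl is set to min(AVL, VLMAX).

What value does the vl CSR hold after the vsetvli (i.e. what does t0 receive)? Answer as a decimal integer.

vl = 8

lanes per group: 256·1/32 = 8
AVL=28 > VLMAX=8, so vl = 8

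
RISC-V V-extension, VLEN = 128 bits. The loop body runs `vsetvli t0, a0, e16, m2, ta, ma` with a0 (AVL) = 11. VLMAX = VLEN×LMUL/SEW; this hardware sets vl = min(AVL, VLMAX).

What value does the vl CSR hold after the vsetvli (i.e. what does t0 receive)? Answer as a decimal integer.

vl = 11

VLMAX = VLEN×LMUL/SEW = 128×2/16 = 16
vl = min(AVL, VLMAX) = min(11, 16) = 11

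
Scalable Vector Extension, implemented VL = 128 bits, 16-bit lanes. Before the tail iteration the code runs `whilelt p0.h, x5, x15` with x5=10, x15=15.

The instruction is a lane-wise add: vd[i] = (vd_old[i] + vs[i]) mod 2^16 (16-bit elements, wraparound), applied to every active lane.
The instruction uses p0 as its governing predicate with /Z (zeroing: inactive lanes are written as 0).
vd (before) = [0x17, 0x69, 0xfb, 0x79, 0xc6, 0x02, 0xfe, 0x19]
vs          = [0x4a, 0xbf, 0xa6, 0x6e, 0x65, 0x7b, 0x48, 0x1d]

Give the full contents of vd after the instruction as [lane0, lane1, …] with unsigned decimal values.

lane count: 128 div 16 = 8
whilelt: lane j active iff 10+j < 15 → j < 5 → 5 active
[0] add(0x17,0x4a) = 0x61
[1] add(0x69,0xbf) = 0x128
[2] add(0xfb,0xa6) = 0x1a1
[3] add(0x79,0x6e) = 0xe7
[4] add(0xc6,0x65) = 0x12b
[5] tail/zero = 0x00
[6] tail/zero = 0x00
[7] tail/zero = 0x00

vd = [97, 296, 417, 231, 299, 0, 0, 0]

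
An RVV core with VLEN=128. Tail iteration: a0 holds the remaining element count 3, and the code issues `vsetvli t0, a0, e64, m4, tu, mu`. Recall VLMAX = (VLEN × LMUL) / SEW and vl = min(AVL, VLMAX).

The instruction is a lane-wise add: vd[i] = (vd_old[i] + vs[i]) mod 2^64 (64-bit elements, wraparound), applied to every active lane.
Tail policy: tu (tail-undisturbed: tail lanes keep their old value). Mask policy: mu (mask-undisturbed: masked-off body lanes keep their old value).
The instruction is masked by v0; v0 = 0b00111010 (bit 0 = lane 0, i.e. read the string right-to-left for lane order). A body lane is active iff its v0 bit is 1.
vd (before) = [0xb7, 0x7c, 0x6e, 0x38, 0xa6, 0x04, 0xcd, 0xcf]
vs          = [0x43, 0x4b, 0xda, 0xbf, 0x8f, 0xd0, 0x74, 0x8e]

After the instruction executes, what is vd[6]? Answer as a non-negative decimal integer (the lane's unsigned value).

lanes per group: 128·4/64 = 8
vl ← min(3, 8) = 3
lane  0: mask-off/keep ⇒ 0xb7
lane  1: add(0x7c,0x4b) ⇒ 0xc7
lane  2: mask-off/keep ⇒ 0x6e
lane  3: tail/keep ⇒ 0x38
lane  4: tail/keep ⇒ 0xa6
lane  5: tail/keep ⇒ 0x04
lane  6: tail/keep ⇒ 0xcd
lane  7: tail/keep ⇒ 0xcf

vd[6] = 205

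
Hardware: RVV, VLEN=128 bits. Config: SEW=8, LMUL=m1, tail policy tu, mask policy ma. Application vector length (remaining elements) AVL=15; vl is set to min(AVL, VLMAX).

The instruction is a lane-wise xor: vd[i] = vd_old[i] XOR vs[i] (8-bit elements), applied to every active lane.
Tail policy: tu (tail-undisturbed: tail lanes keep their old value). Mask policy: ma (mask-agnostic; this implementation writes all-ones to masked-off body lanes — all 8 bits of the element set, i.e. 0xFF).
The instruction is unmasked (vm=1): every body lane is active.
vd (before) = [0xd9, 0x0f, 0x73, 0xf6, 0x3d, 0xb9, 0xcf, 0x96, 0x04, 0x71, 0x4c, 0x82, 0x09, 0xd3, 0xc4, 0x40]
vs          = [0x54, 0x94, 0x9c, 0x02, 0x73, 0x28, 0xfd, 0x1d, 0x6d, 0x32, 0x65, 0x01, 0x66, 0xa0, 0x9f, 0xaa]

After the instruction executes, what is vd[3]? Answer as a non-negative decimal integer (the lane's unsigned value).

lanes per group: 128·1/8 = 16
vl ← min(15, 16) = 15
lane  0: xor(0xd9,0x54) ⇒ 0x8d
lane  1: xor(0x0f,0x94) ⇒ 0x9b
lane  2: xor(0x73,0x9c) ⇒ 0xef
lane  3: xor(0xf6,0x02) ⇒ 0xf4
lane  4: xor(0x3d,0x73) ⇒ 0x4e
lane  5: xor(0xb9,0x28) ⇒ 0x91
lane  6: xor(0xcf,0xfd) ⇒ 0x32
lane  7: xor(0x96,0x1d) ⇒ 0x8b
lane  8: xor(0x04,0x6d) ⇒ 0x69
lane  9: xor(0x71,0x32) ⇒ 0x43
lane 10: xor(0x4c,0x65) ⇒ 0x29
lane 11: xor(0x82,0x01) ⇒ 0x83
lane 12: xor(0x09,0x66) ⇒ 0x6f
lane 13: xor(0xd3,0xa0) ⇒ 0x73
lane 14: xor(0xc4,0x9f) ⇒ 0x5b
lane 15: tail/keep ⇒ 0x40

vd[3] = 244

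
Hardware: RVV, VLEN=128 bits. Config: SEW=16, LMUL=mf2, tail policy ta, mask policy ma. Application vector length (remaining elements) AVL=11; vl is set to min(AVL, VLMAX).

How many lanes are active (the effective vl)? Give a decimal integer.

vl = 4

VLMAX = VLEN×LMUL/SEW = 128×1/2/16 = 4
vl = min(AVL, VLMAX) = min(11, 4) = 4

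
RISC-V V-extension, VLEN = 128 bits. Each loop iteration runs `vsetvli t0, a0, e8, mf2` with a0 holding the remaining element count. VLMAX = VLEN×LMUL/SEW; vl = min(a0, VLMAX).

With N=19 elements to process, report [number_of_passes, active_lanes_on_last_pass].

[iterations, last_vl] = [3, 3]

lanes per group: 128·1/2/8 = 8
iterations = ceil(19/8) = 3; final-pass vl = 3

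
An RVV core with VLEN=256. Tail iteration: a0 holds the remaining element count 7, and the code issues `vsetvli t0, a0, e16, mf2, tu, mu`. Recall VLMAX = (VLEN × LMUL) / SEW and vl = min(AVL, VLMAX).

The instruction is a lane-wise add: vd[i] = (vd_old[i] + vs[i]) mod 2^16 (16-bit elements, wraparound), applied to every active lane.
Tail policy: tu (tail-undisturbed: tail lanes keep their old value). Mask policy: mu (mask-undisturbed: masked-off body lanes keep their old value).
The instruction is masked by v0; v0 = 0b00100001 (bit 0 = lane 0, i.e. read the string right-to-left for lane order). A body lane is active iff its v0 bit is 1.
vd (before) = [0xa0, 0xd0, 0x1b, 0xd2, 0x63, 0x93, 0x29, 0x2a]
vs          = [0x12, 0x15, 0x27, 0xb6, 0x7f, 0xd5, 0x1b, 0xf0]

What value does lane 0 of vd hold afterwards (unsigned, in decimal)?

VLMAX = (256 × 1/2) / 16 = 8 lanes
AVL=7 ≤ VLMAX=8, so vl = 7
  i=0: add(0xa0,0x12) → 178
  i=1: mask-off/keep → 208
  i=2: mask-off/keep → 27
  i=3: mask-off/keep → 210
  i=4: mask-off/keep → 99
  i=5: add(0x93,0xd5) → 360
  i=6: mask-off/keep → 41
  i=7: tail/keep → 42

vd[0] = 178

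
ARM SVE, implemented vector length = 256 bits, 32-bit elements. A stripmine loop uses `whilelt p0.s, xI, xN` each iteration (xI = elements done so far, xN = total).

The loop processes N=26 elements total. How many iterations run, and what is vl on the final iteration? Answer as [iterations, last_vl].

[iterations, last_vl] = [4, 2]

lane count: 256 div 32 = 8
N=26: ⌈26/8⌉ = 4 iters; last vl = 26 − 3×8 = 2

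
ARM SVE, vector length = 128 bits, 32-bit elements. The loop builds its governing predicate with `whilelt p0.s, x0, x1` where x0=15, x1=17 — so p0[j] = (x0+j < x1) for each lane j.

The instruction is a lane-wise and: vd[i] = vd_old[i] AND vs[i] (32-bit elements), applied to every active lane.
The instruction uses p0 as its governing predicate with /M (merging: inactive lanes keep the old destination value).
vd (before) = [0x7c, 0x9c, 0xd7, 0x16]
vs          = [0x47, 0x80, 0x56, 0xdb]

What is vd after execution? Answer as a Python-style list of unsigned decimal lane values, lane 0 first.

128-bit reg / 32-bit elem → 4 lanes
whilelt: lane j active iff 15+j < 17 → j < 2 → 2 active
  i=0: and(0x7c,0x47) → 68
  i=1: and(0x9c,0x80) → 128
  i=2: tail/keep → 215
  i=3: tail/keep → 22

vd = [68, 128, 215, 22]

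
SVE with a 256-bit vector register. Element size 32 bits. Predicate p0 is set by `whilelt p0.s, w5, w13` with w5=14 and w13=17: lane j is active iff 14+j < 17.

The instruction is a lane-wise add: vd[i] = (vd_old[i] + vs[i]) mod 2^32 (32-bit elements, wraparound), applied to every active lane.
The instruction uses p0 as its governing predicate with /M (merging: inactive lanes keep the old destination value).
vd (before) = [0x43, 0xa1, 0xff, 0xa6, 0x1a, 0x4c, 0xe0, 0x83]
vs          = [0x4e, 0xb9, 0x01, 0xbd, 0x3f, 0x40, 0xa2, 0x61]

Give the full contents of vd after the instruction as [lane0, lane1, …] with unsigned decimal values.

256-bit reg / 32-bit elem → 8 lanes
active while 14+j < 17, i.e. j ∈ [0,3) capped at 8 ⇒ 3
[0] add(0x43,0x4e) = 0x91
[1] add(0xa1,0xb9) = 0x15a
[2] add(0xff,0x01) = 0x100
[3] tail/keep = 0xa6
[4] tail/keep = 0x1a
[5] tail/keep = 0x4c
[6] tail/keep = 0xe0
[7] tail/keep = 0x83

vd = [145, 346, 256, 166, 26, 76, 224, 131]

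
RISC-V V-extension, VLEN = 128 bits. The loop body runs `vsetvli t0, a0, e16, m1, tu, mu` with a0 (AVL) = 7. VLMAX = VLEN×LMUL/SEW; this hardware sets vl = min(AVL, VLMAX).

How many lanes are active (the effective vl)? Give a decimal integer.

lanes per group: 128·1/16 = 8
vl = min(AVL, VLMAX) = min(7, 8) = 7

vl = 7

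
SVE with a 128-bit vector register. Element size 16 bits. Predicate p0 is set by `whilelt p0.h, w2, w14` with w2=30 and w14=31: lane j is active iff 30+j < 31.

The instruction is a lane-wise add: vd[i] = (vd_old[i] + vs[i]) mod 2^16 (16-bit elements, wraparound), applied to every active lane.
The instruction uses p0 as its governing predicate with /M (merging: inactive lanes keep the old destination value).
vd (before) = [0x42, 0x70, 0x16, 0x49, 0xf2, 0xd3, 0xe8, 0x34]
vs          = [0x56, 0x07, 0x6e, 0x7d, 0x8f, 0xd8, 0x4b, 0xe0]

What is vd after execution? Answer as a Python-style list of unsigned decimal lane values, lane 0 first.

vd = [152, 112, 22, 73, 242, 211, 232, 52]

lane count: 128 div 16 = 8
whilelt: lane j active iff 30+j < 31 → j < 1 → 1 active
  i=0: add(0x42,0x56) → 152
  i=1: tail/keep → 112
  i=2: tail/keep → 22
  i=3: tail/keep → 73
  i=4: tail/keep → 242
  i=5: tail/keep → 211
  i=6: tail/keep → 232
  i=7: tail/keep → 52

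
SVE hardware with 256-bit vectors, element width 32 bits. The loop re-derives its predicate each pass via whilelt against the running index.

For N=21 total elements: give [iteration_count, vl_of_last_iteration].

[iterations, last_vl] = [3, 5]

register lanes = 256/32 = 8
iterations = ceil(21/8) = 3; final-pass vl = 5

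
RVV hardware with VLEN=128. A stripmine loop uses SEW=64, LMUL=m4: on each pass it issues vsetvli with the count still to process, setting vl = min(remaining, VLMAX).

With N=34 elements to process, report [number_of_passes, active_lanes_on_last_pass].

[iterations, last_vl] = [5, 2]

VLMAX = (128 × 4) / 64 = 8 lanes
iterations = ceil(34/8) = 5; final-pass vl = 2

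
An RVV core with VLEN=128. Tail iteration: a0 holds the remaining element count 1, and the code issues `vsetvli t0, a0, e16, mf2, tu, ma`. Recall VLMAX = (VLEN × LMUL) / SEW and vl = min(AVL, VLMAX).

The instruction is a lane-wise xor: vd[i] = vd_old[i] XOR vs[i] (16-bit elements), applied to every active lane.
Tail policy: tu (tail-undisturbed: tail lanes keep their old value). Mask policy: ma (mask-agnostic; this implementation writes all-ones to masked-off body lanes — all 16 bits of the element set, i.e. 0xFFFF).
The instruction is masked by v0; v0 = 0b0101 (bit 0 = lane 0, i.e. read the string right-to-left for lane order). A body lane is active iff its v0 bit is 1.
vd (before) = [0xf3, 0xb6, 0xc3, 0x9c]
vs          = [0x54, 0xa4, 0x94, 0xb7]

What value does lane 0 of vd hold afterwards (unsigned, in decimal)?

VLMAX = (128 × 1/2) / 16 = 4 lanes
AVL=1 ≤ VLMAX=4, so vl = 1
  i=0: xor(0xf3,0x54) → 167
  i=1: tail/keep → 182
  i=2: tail/keep → 195
  i=3: tail/keep → 156

vd[0] = 167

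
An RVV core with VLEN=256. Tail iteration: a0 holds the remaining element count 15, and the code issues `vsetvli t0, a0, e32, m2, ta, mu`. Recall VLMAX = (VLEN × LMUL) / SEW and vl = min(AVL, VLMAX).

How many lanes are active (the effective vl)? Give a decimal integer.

vl = 15

lanes per group: 256·2/32 = 16
vl = min(AVL, VLMAX) = min(15, 16) = 15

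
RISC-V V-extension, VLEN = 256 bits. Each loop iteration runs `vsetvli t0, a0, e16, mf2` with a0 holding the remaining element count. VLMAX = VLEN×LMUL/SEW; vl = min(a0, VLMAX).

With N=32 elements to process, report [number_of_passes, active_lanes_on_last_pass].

VLMAX = VLEN×LMUL/SEW = 256×1/2/16 = 8
iterations = ceil(32/8) = 4; final-pass vl = 8

[iterations, last_vl] = [4, 8]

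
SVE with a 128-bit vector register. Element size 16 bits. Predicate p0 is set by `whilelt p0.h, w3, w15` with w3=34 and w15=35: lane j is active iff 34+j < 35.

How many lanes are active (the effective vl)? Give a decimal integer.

vl = 1

register lanes = 128/16 = 8
p0[j] = (34+j < 35); true for j=0..0 → 1 lanes set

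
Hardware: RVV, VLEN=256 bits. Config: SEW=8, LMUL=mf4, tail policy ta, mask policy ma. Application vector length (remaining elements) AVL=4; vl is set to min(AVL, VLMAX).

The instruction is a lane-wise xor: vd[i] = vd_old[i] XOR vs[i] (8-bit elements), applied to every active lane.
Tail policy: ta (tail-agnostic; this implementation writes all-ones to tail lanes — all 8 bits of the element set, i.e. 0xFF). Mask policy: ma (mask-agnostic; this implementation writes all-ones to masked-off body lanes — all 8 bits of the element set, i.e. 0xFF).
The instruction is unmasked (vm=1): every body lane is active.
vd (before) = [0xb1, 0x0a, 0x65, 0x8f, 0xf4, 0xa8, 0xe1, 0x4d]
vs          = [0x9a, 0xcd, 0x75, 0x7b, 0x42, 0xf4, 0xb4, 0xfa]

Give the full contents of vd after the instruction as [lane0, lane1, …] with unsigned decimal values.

vd = [43, 199, 16, 244, 255, 255, 255, 255]

VLMAX = (256 × 1/4) / 8 = 8 lanes
vl ← min(4, 8) = 4
lane  0: xor(0xb1,0x9a) ⇒ 0x2b
lane  1: xor(0x0a,0xcd) ⇒ 0xc7
lane  2: xor(0x65,0x75) ⇒ 0x10
lane  3: xor(0x8f,0x7b) ⇒ 0xf4
lane  4: tail/ones ⇒ 0xff
lane  5: tail/ones ⇒ 0xff
lane  6: tail/ones ⇒ 0xff
lane  7: tail/ones ⇒ 0xff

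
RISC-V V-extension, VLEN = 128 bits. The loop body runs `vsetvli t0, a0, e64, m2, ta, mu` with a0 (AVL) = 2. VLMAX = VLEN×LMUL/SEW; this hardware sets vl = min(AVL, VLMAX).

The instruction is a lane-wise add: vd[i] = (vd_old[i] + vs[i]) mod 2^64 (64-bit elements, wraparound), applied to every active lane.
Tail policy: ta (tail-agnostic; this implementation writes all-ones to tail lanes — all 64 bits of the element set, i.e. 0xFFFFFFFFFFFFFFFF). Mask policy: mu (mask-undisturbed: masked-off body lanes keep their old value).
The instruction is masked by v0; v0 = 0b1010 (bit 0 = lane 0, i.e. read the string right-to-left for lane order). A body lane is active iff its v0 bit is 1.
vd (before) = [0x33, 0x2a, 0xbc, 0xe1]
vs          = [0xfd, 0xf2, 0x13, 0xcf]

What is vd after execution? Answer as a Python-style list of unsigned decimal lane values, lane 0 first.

lanes per group: 128·2/64 = 4
AVL=2 ≤ VLMAX=4, so vl = 2
  i=0: mask-off/keep → 51
  i=1: add(0x2a,0xf2) → 284
  i=2: tail/ones → 18446744073709551615
  i=3: tail/ones → 18446744073709551615

vd = [51, 284, 18446744073709551615, 18446744073709551615]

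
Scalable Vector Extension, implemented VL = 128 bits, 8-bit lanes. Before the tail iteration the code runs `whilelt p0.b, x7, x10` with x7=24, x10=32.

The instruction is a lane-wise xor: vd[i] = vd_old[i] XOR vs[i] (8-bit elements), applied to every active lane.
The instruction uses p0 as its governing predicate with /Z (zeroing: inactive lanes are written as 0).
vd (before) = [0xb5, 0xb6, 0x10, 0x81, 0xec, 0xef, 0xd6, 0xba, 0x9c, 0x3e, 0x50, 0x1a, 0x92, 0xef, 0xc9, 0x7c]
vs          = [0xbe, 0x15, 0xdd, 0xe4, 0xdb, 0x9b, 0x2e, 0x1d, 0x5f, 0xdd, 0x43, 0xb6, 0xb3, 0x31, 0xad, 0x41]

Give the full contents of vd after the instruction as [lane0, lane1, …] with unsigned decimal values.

vd = [11, 163, 205, 101, 55, 116, 248, 167, 0, 0, 0, 0, 0, 0, 0, 0]

lane count: 128 div 8 = 16
active while 24+j < 32, i.e. j ∈ [0,8) capped at 16 ⇒ 8
  i=0: xor(0xb5,0xbe) → 11
  i=1: xor(0xb6,0x15) → 163
  i=2: xor(0x10,0xdd) → 205
  i=3: xor(0x81,0xe4) → 101
  i=4: xor(0xec,0xdb) → 55
  i=5: xor(0xef,0x9b) → 116
  i=6: xor(0xd6,0x2e) → 248
  i=7: xor(0xba,0x1d) → 167
  i=8: tail/zero → 0
  i=9: tail/zero → 0
  i=10: tail/zero → 0
  i=11: tail/zero → 0
  i=12: tail/zero → 0
  i=13: tail/zero → 0
  i=14: tail/zero → 0
  i=15: tail/zero → 0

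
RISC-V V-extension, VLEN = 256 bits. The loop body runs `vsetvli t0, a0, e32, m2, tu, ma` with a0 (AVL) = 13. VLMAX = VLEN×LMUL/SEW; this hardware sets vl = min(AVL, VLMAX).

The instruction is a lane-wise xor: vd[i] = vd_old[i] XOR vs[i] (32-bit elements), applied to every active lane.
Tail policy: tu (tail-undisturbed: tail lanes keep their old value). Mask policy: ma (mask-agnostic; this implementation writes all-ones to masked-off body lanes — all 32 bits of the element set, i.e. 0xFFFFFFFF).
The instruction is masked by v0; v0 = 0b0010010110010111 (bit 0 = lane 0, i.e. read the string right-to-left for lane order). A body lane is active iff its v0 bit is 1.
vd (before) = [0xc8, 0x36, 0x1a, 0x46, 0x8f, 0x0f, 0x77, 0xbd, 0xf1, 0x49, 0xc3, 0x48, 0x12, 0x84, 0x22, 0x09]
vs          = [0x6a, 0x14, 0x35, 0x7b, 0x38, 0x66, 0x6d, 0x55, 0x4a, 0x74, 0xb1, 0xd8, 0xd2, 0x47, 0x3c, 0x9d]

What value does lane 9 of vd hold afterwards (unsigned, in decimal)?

vd[9] = 4294967295

VLMAX = VLEN×LMUL/SEW = 256×2/32 = 16
AVL=13 ≤ VLMAX=16, so vl = 13
lane  0: xor(0xc8,0x6a) ⇒ 0xa2
lane  1: xor(0x36,0x14) ⇒ 0x22
lane  2: xor(0x1a,0x35) ⇒ 0x2f
lane  3: mask-off/ones ⇒ 0xffffffff
lane  4: xor(0x8f,0x38) ⇒ 0xb7
lane  5: mask-off/ones ⇒ 0xffffffff
lane  6: mask-off/ones ⇒ 0xffffffff
lane  7: xor(0xbd,0x55) ⇒ 0xe8
lane  8: xor(0xf1,0x4a) ⇒ 0xbb
lane  9: mask-off/ones ⇒ 0xffffffff
lane 10: xor(0xc3,0xb1) ⇒ 0x72
lane 11: mask-off/ones ⇒ 0xffffffff
lane 12: mask-off/ones ⇒ 0xffffffff
lane 13: tail/keep ⇒ 0x84
lane 14: tail/keep ⇒ 0x22
lane 15: tail/keep ⇒ 0x09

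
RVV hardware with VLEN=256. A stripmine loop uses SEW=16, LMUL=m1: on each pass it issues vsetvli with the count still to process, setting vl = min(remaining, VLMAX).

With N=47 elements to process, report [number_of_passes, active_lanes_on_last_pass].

[iterations, last_vl] = [3, 15]

VLMAX = (256 × 1) / 16 = 16 lanes
N=47: ⌈47/16⌉ = 3 iters; last vl = 47 − 2×16 = 15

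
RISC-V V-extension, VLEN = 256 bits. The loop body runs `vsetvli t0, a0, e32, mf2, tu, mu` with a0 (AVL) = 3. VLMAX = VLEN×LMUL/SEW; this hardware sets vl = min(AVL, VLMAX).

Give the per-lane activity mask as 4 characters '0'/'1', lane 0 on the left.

predicate = 1110

VLMAX = VLEN×LMUL/SEW = 256×1/2/32 = 4
vl = min(AVL, VLMAX) = min(3, 4) = 3
bits (lane 0 leftmost): 1110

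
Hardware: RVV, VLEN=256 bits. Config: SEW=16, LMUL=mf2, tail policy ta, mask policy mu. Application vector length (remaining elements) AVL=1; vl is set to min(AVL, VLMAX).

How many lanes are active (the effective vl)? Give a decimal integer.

vl = 1

VLMAX = VLEN×LMUL/SEW = 256×1/2/16 = 8
AVL=1 ≤ VLMAX=8, so vl = 1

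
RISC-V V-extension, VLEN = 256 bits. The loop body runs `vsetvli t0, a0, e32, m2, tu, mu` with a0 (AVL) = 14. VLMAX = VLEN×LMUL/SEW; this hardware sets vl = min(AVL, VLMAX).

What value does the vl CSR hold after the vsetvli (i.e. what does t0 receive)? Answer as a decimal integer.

vl = 14

lanes per group: 256·2/32 = 16
vl ← min(14, 16) = 14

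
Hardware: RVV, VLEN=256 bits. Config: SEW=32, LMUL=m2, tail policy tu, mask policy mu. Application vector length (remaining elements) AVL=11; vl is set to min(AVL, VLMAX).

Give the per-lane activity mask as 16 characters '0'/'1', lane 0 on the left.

predicate = 1111111111100000

VLMAX = (256 × 2) / 32 = 16 lanes
AVL=11 ≤ VLMAX=16, so vl = 11
bits (lane 0 leftmost): 1111111111100000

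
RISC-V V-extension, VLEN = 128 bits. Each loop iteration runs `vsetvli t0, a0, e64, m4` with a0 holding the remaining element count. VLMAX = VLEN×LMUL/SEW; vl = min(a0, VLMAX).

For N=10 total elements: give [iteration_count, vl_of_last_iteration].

VLMAX = VLEN×LMUL/SEW = 128×4/64 = 8
iterations = ceil(10/8) = 2; final-pass vl = 2

[iterations, last_vl] = [2, 2]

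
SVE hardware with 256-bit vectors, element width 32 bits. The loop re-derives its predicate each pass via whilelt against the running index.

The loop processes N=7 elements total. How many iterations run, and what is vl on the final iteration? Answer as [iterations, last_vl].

[iterations, last_vl] = [1, 7]

256-bit reg / 32-bit elem → 8 lanes
N=7: ⌈7/8⌉ = 1 iters; last vl = 7 − 0×8 = 7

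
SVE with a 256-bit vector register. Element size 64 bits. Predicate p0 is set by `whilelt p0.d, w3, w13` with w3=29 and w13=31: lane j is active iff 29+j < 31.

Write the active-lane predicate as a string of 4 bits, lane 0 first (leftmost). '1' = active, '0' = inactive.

predicate = 1100

lane count: 256 div 64 = 4
active while 29+j < 31, i.e. j ∈ [0,2) capped at 4 ⇒ 2
bits (lane 0 leftmost): 1100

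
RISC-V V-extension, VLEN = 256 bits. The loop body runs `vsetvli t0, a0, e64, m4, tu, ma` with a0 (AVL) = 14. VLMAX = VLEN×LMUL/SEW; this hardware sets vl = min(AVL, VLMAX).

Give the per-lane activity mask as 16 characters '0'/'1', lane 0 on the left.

lanes per group: 256·4/64 = 16
vl ← min(14, 16) = 14
bits (lane 0 leftmost): 1111111111111100

predicate = 1111111111111100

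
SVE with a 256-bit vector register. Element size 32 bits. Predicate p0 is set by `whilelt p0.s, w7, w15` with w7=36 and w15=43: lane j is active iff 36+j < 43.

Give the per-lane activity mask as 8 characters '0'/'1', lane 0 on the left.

256-bit reg / 32-bit elem → 8 lanes
whilelt: lane j active iff 36+j < 43 → j < 7 → 7 active
bits (lane 0 leftmost): 11111110

predicate = 11111110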